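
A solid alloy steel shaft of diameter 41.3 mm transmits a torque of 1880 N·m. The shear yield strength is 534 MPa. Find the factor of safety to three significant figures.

τ = 16T/(πd³) = 16×1880000/(π×41.3³) = 135.9 MPa.
n = τ_limit/τ = 534/135.9 = 3.929.

n = 3.93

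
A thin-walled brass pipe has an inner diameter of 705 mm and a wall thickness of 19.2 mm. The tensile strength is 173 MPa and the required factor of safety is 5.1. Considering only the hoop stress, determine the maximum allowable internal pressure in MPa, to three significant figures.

σ_allow = 173/5.1 = 33.92 MPa.
σ_h = pD/(2t) → p_allow = 2σ_allow t/D = 2×33.92×19.2/705 = 1.848 MPa.

p_allow = 1.85 MPa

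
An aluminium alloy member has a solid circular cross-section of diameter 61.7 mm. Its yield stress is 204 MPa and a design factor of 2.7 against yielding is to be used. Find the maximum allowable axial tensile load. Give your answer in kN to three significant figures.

F_allow = 226 kN

σ_allow = 204/2.7 = 75.56 MPa.
A = πd²/4 = π×61.7²/4 = 2990 mm².
F_allow = σ_allow × A = 75.56×2990 = 225900 N.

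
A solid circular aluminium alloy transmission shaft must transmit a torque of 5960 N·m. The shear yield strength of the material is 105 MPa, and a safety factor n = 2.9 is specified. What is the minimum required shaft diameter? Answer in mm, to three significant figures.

Allowable shear stress τ_allow = 105/2.9 = 36.21 MPa.
For a solid shaft τ = 16T/(πd³), so d³ = 16T/(π τ_allow) = 16×5960000/(π×36.21) = 838300 mm³.
d = (838300)^(1/3) = 94.29 mm.

d = 94.3 mm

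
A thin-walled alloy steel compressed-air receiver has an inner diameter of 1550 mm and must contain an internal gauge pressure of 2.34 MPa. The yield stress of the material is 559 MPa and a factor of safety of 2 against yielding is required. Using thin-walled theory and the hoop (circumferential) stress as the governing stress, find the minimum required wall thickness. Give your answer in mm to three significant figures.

σ_allow = 559/2 = 279.5 MPa.
Hoop stress σ_h = pD/(2t), so t = pD/(2σ_allow) = 2.34×1550/(2×279.5) = 6.488 mm.

t = 6.49 mm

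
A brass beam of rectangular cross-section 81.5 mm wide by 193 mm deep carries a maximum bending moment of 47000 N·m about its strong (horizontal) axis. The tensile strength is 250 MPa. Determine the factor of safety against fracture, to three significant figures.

n = 2.69

Section modulus S = bh²/6 = 81.5×193²/6 = 506000 mm³.
σ = M/S = 4.7000×10^7/506000 = 92.89 MPa.
n = 250/92.89 = 2.691.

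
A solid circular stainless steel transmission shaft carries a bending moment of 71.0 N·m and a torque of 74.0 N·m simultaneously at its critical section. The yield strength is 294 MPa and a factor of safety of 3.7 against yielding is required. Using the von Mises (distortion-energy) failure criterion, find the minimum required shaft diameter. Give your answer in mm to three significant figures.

σ_allow = σ_y/n = 294/3.7 = 79.46 MPa.
For a solid shaft σ_b = 32M/(πd³) and τ = 16T/(πd³), so the von Mises stress is σ' = (16/πd³)·√(4M²+3T²).
√(4M²+3T²) = √(4×(71000)² + 3×(74000)²) = 191300 N·mm.
d³ = 16×191300/(π×79.46) = 12260 mm³.
d = 23.06 mm.

d = 23.1 mm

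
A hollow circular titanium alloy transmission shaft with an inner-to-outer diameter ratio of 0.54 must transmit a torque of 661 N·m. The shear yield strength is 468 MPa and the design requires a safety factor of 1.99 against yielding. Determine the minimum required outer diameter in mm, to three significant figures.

d_o = 25.0 mm

τ_allow = 468/1.99 = 235.2 MPa.
For a hollow shaft τ = 16T/[πd_o³(1−k⁴)] with k = 0.54, so 1−k⁴ = 0.9150.
d_o³ = 16T/[π τ_allow (1−k⁴)] = 16×661000/(π×235.2×0.9150) = 15640 mm³.
d_o = 25.01 mm.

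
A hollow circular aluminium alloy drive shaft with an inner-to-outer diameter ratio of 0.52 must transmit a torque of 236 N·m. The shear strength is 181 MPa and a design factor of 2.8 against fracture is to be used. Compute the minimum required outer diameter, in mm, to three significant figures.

τ_allow = 181/2.8 = 64.64 MPa.
For a hollow shaft τ = 16T/[πd_o³(1−k⁴)] with k = 0.52, so 1−k⁴ = 0.9269.
d_o³ = 16T/[π τ_allow (1−k⁴)] = 16×236000/(π×64.64×0.9269) = 20060 mm³.
d_o = 27.17 mm.

d_o = 27.2 mm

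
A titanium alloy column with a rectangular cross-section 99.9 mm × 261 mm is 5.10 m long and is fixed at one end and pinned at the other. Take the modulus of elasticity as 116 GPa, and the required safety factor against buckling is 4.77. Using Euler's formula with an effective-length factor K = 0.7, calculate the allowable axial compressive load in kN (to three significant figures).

Buckling occurs about the weak axis: I_min = h·b³/12 = 261×99.9³/12 = 2.168×10^7 mm⁴ (b = 99.9 mm is the smaller dimension).
Effective length L_e = KL = 0.7×5.10 m = 3570 mm.
Euler critical load P_cr = π²EI/L_e² = π²×116000×2.168×10^7/3570² = 1.948×10^6 N.
P_allow = P_cr/n = 1.948×10^6/4.77 = 408400 N.

P_allow = 408 kN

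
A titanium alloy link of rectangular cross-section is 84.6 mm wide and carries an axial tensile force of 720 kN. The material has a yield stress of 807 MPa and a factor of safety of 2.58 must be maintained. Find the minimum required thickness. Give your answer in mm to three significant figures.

σ_allow = 807/2.58 = 312.8 MPa.
Required area A = F/σ_allow = 720000/312.8 = 2302 mm².
t = A/w = 2302/84.6 = 27.21 mm.

t = 27.2 mm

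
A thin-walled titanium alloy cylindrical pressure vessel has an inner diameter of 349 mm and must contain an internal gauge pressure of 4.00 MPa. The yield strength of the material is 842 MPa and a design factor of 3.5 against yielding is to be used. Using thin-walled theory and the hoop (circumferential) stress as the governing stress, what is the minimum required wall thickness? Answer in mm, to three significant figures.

σ_allow = 842/3.5 = 240.6 MPa.
Hoop stress σ_h = pD/(2t), so t = pD/(2σ_allow) = 4.00×349/(2×240.6) = 2.901 mm.

t = 2.90 mm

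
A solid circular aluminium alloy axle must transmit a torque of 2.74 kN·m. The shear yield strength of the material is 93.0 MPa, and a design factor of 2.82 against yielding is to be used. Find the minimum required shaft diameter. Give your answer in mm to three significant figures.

d = 75.1 mm

Allowable shear stress τ_allow = 93.0/2.82 = 32.98 MPa.
For a solid shaft τ = 16T/(πd³), so d³ = 16T/(π τ_allow) = 16×2740000/(π×32.98) = 423100 mm³.
d = (423100)^(1/3) = 75.08 mm.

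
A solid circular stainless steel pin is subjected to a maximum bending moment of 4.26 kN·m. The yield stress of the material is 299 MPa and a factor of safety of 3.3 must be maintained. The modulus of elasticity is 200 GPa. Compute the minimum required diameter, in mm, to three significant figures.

σ_allow = 299/3.3 = 90.61 MPa.
For a solid circular section σ = 32M/(πd³), so d³ = 32M/(π σ_allow) = 32×4260000/(π×90.61) = 478900 mm³.
d = 78.24 mm.

d = 78.2 mm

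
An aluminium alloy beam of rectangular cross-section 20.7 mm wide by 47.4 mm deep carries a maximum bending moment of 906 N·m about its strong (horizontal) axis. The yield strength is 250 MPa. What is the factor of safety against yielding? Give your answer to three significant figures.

n = 2.14

Section modulus S = bh²/6 = 20.7×47.4²/6 = 7751 mm³.
σ = M/S = 906000/7751 = 116.9 MPa.
n = 250/116.9 = 2.139.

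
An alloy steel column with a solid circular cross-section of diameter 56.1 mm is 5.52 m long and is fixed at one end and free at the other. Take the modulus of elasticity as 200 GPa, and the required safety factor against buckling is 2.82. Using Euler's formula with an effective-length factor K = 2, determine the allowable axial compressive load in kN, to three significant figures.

P_allow = 2.79 kN

I = πd⁴/64 = π×56.1⁴/64 = 486200 mm⁴.
Effective length L_e = KL = 2×5.52 m = 11040 mm.
Euler critical load P_cr = π²EI/L_e² = π²×200000×486200/11040² = 7874 N.
P_allow = P_cr/n = 7874/2.82 = 2792 N.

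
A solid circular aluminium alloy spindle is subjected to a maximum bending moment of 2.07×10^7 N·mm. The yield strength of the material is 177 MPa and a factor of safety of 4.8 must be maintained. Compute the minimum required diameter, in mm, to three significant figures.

d = 179 mm

σ_allow = 177/4.8 = 36.88 MPa.
For a solid circular section σ = 32M/(πd³), so d³ = 32M/(π σ_allow) = 32×2.0700×10^7/(π×36.88) = 5.718×10^6 mm³.
d = 178.8 mm.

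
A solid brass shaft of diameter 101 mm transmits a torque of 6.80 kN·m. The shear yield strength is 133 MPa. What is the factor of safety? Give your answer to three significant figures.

n = 3.96

τ = 16T/(πd³) = 16×6800000/(π×101³) = 33.61 MPa.
n = τ_limit/τ = 133/33.61 = 3.957.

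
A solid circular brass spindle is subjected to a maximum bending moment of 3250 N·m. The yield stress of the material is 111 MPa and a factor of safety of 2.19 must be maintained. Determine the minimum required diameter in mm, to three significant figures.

σ_allow = 111/2.19 = 50.68 MPa.
For a solid circular section σ = 32M/(πd³), so d³ = 32M/(π σ_allow) = 32×3250000/(π×50.68) = 653100 mm³.
d = 86.76 mm.

d = 86.8 mm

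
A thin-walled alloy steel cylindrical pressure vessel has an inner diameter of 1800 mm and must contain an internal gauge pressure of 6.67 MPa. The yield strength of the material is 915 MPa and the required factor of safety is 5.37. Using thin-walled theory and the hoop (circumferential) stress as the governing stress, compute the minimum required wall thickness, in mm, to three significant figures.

t = 35.2 mm

σ_allow = 915/5.37 = 170.4 MPa.
Hoop stress σ_h = pD/(2t), so t = pD/(2σ_allow) = 6.67×1800/(2×170.4) = 35.23 mm.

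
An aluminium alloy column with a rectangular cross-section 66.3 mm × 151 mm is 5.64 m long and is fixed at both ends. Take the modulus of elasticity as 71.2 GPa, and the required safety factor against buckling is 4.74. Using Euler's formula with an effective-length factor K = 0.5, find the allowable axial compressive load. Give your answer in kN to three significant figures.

P_allow = 68.4 kN

Buckling occurs about the weak axis: I_min = h·b³/12 = 151×66.3³/12 = 3.667×10^6 mm⁴ (b = 66.3 mm is the smaller dimension).
Effective length L_e = KL = 0.5×5.64 m = 2820 mm.
Euler critical load P_cr = π²EI/L_e² = π²×71200×3.667×10^6/2820² = 324100 N.
P_allow = P_cr/n = 324100/4.74 = 68370 N.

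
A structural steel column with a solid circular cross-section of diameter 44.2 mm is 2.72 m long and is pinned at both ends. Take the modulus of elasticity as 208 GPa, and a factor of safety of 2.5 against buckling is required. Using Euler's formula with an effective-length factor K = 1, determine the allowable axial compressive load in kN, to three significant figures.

I = πd⁴/64 = π×44.2⁴/64 = 187400 mm⁴.
Effective length L_e = KL = 1×2.72 m = 2720 mm.
Euler critical load P_cr = π²EI/L_e² = π²×208000×187400/2720² = 51990 N.
P_allow = P_cr/n = 51990/2.5 = 20790 N.

P_allow = 20.8 kN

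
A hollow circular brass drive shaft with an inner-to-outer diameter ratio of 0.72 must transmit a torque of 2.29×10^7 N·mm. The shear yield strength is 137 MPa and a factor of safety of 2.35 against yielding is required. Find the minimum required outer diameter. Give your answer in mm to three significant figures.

d_o = 140 mm

τ_allow = 137/2.35 = 58.30 MPa.
For a hollow shaft τ = 16T/[πd_o³(1−k⁴)] with k = 0.72, so 1−k⁴ = 0.7313.
d_o³ = 16T/[π τ_allow (1−k⁴)] = 16×2.2900×10^7/(π×58.30×0.7313) = 2.736×10^6 mm³.
d_o = 139.9 mm.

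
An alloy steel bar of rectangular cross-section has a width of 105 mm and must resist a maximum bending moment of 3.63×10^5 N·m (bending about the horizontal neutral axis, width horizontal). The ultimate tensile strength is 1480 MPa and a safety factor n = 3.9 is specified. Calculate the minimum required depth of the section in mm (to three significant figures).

σ_allow = 1480/3.9 = 379.5 MPa.
For a rectangular section σ = 6M/(bh²), so h² = 6M/(b σ_allow) = 6×3.6300×10^8/(105×379.5) = 54660 mm².
h = 233.8 mm.

h = 234 mm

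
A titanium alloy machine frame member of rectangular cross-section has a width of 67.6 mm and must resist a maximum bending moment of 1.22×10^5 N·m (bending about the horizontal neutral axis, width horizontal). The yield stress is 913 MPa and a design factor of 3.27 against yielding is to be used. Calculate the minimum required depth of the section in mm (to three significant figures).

h = 197 mm

σ_allow = 913/3.27 = 279.2 MPa.
For a rectangular section σ = 6M/(bh²), so h² = 6M/(b σ_allow) = 6×1.2200×10^8/(67.6×279.2) = 38780 mm².
h = 196.9 mm.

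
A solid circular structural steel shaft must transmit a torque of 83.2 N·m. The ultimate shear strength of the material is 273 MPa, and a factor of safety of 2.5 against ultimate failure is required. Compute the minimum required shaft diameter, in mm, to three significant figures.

Allowable shear stress τ_allow = 273/2.5 = 109.2 MPa.
For a solid shaft τ = 16T/(πd³), so d³ = 16T/(π τ_allow) = 16×83200/(π×109.2) = 3880 mm³.
d = (3880)^(1/3) = 15.71 mm.

d = 15.7 mm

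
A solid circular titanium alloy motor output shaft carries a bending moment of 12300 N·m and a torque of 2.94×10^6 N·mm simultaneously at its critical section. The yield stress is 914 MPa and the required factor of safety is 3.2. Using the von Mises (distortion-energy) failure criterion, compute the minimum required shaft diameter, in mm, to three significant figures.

σ_allow = σ_y/n = 914/3.2 = 285.6 MPa.
For a solid shaft σ_b = 32M/(πd³) and τ = 16T/(πd³), so the von Mises stress is σ' = (16/πd³)·√(4M²+3T²).
√(4M²+3T²) = √(4×(1.230×10^7)² + 3×(2.940×10^6)²) = 2.512×10^7 N·mm.
d³ = 16×2.512×10^7/(π×285.6) = 447900 mm³.
d = 76.51 mm.

d = 76.5 mm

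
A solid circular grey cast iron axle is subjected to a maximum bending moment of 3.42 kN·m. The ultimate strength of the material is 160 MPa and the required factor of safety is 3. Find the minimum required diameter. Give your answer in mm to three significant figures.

d = 86.8 mm

σ_allow = 160/3 = 53.33 MPa.
For a solid circular section σ = 32M/(πd³), so d³ = 32M/(π σ_allow) = 32×3420000/(π×53.33) = 653200 mm³.
d = 86.76 mm.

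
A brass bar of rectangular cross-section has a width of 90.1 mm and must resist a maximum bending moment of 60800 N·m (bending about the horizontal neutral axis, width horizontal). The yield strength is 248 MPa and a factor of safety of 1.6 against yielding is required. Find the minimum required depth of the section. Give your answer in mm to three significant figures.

h = 162 mm

σ_allow = 248/1.6 = 155.0 MPa.
For a rectangular section σ = 6M/(bh²), so h² = 6M/(b σ_allow) = 6×6.0800×10^7/(90.1×155.0) = 26120 mm².
h = 161.6 mm.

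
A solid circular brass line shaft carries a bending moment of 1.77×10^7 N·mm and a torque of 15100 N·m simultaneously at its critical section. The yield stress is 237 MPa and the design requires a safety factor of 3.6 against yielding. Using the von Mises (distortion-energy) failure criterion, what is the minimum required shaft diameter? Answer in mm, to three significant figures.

d = 150 mm

σ_allow = σ_y/n = 237/3.6 = 65.83 MPa.
For a solid shaft σ_b = 32M/(πd³) and τ = 16T/(πd³), so the von Mises stress is σ' = (16/πd³)·√(4M²+3T²).
√(4M²+3T²) = √(4×(1.770×10^7)² + 3×(1.510×10^7)²) = 4.401×10^7 N·mm.
d³ = 16×4.401×10^7/(π×65.83) = 3.405×10^6 mm³.
d = 150.4 mm.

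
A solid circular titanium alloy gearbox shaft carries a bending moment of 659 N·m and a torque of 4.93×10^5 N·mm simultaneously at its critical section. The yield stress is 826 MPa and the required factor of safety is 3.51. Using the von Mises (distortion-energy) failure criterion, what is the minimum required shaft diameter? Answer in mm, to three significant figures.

σ_allow = σ_y/n = 826/3.51 = 235.3 MPa.
For a solid shaft σ_b = 32M/(πd³) and τ = 16T/(πd³), so the von Mises stress is σ' = (16/πd³)·√(4M²+3T²).
√(4M²+3T²) = √(4×(659000)² + 3×(493000)²) = 1.570×10^6 N·mm.
d³ = 16×1.570×10^6/(π×235.3) = 33990 mm³.
d = 32.39 mm.

d = 32.4 mm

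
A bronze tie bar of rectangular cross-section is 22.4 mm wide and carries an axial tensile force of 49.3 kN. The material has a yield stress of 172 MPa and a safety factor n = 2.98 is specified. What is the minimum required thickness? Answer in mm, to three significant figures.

t = 38.1 mm

σ_allow = 172/2.98 = 57.72 MPa.
Required area A = F/σ_allow = 49300/57.72 = 854.2 mm².
t = A/w = 854.2/22.4 = 38.13 mm.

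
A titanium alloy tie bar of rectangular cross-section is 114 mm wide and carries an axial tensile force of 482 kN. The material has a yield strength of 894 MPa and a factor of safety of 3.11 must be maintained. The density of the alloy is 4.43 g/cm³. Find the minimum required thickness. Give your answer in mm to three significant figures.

t = 14.7 mm

σ_allow = 894/3.11 = 287.5 MPa.
Required area A = F/σ_allow = 482000/287.5 = 1677 mm².
t = A/w = 1677/114 = 14.71 mm.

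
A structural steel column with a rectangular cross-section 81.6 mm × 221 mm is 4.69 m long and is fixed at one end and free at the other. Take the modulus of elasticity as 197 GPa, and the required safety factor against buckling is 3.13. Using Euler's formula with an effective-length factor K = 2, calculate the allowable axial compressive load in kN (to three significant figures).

Buckling occurs about the weak axis: I_min = h·b³/12 = 221×81.6³/12 = 1.001×10^7 mm⁴ (b = 81.6 mm is the smaller dimension).
Effective length L_e = KL = 2×4.69 m = 9380 mm.
Euler critical load P_cr = π²EI/L_e² = π²×197000×1.001×10^7/9380² = 221100 N.
P_allow = P_cr/n = 221100/3.13 = 70650 N.

P_allow = 70.6 kN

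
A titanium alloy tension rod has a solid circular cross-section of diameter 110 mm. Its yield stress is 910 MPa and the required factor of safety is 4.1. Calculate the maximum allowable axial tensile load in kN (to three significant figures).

F_allow = 2110 kN

σ_allow = 910/4.1 = 222.0 MPa.
A = πd²/4 = π×110²/4 = 9503 mm².
F_allow = σ_allow × A = 222.0×9503 = 2.109×10^6 N.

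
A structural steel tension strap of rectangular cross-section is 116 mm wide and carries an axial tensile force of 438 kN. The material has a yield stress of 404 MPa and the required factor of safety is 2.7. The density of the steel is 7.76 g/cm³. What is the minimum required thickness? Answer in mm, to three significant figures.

t = 25.2 mm

σ_allow = 404/2.7 = 149.6 MPa.
Required area A = F/σ_allow = 438000/149.6 = 2927 mm².
t = A/w = 2927/116 = 25.23 mm.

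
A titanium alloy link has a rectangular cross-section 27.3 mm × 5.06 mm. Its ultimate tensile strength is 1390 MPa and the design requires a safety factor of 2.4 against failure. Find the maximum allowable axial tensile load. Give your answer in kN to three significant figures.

F_allow = 80.0 kN

σ_allow = 1390/2.4 = 579.2 MPa.
A = 27.3×5.06 = 138.1 mm².
F_allow = σ_allow × A = 579.2×138.1 = 80000 N.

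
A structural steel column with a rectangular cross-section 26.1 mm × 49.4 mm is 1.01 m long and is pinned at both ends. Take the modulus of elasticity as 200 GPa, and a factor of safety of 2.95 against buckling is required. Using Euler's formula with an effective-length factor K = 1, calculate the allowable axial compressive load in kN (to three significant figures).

P_allow = 48.0 kN

Buckling occurs about the weak axis: I_min = h·b³/12 = 49.4×26.1³/12 = 73190 mm⁴ (b = 26.1 mm is the smaller dimension).
Effective length L_e = KL = 1×1.01 m = 1010 mm.
Euler critical load P_cr = π²EI/L_e² = π²×200000×73190/1010² = 141600 N.
P_allow = P_cr/n = 141600/2.95 = 48010 N.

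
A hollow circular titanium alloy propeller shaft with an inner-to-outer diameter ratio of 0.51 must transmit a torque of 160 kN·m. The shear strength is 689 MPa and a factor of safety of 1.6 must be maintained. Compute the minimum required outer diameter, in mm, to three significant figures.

d_o = 127 mm

τ_allow = 689/1.6 = 430.6 MPa.
For a hollow shaft τ = 16T/[πd_o³(1−k⁴)] with k = 0.51, so 1−k⁴ = 0.9323.
d_o³ = 16T/[π τ_allow (1−k⁴)] = 16×1.6000×10^8/(π×430.6×0.9323) = 2.030×10^6 mm³.
d_o = 126.6 mm.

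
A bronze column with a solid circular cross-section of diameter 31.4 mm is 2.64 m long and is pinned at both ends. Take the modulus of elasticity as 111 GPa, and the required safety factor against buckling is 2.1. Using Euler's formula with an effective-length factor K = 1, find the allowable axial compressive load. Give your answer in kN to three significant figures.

I = πd⁴/64 = π×31.4⁴/64 = 47720 mm⁴.
Effective length L_e = KL = 1×2.64 m = 2640 mm.
Euler critical load P_cr = π²EI/L_e² = π²×111000×47720/2640² = 7501 N.
P_allow = P_cr/n = 7501/2.1 = 3572 N.

P_allow = 3.57 kN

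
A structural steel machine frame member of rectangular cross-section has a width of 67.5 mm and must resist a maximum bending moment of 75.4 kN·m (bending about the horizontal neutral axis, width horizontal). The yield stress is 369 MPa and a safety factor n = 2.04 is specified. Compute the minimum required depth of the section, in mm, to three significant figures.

h = 192 mm

σ_allow = 369/2.04 = 180.9 MPa.
For a rectangular section σ = 6M/(bh²), so h² = 6M/(b σ_allow) = 6×7.5400×10^7/(67.5×180.9) = 37050 mm².
h = 192.5 mm.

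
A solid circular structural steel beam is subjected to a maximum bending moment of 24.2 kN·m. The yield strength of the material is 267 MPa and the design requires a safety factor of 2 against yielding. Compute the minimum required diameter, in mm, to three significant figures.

d = 123 mm

σ_allow = 267/2 = 133.5 MPa.
For a solid circular section σ = 32M/(πd³), so d³ = 32M/(π σ_allow) = 32×2.4200×10^7/(π×133.5) = 1.846×10^6 mm³.
d = 122.7 mm.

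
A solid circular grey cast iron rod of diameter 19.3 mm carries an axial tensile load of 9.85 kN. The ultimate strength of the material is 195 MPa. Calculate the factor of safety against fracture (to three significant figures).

n = 5.79

A = πd²/4 = 292.6 mm².
σ = F/A = 9850.0/292.6 = 33.67 MPa.
n = 195/33.67 = 5.792.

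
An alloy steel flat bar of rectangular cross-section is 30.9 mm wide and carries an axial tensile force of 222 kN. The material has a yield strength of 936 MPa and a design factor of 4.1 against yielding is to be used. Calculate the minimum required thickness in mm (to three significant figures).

t = 31.5 mm

σ_allow = 936/4.1 = 228.3 MPa.
Required area A = F/σ_allow = 222000/228.3 = 972.4 mm².
t = A/w = 972.4/30.9 = 31.47 mm.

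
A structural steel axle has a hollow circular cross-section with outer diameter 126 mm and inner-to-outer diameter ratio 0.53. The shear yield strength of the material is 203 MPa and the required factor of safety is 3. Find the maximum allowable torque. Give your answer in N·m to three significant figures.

T_allow = 24500 N·m

τ_allow = 203/3 = 67.67 MPa.
For a hollow shaft T_allow = τ_allow·πd_o³(1−k⁴)/16 with 1−k⁴ = 0.9211, so πd_o³(1−k⁴)/16 = 361800 mm³.
T_allow = 67.67×361800 = 2.448×10^7 N·mm = 24480 N·m.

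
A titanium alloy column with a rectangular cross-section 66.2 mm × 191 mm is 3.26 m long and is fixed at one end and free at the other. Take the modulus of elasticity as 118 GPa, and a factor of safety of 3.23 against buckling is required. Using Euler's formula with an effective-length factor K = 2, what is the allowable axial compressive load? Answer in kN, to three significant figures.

P_allow = 39.2 kN

Buckling occurs about the weak axis: I_min = h·b³/12 = 191×66.2³/12 = 4.618×10^6 mm⁴ (b = 66.2 mm is the smaller dimension).
Effective length L_e = KL = 2×3.26 m = 6520 mm.
Euler critical load P_cr = π²EI/L_e² = π²×118000×4.618×10^6/6520² = 126500 N.
P_allow = P_cr/n = 126500/3.23 = 39170 N.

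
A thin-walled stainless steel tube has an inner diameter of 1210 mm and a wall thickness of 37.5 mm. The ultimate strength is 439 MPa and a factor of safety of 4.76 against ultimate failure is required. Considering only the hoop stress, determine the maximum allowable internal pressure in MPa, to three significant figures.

p_allow = 5.72 MPa

σ_allow = 439/4.76 = 92.23 MPa.
σ_h = pD/(2t) → p_allow = 2σ_allow t/D = 2×92.23×37.5/1210 = 5.717 MPa.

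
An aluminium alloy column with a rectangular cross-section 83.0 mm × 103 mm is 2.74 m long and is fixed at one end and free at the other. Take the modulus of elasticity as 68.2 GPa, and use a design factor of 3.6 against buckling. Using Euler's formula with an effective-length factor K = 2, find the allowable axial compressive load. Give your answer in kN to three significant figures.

P_allow = 30.6 kN

Buckling occurs about the weak axis: I_min = h·b³/12 = 103×83.0³/12 = 4.908×10^6 mm⁴ (b = 83.0 mm is the smaller dimension).
Effective length L_e = KL = 2×2.74 m = 5480 mm.
Euler critical load P_cr = π²EI/L_e² = π²×68200×4.908×10^6/5480² = 110000 N.
P_allow = P_cr/n = 110000/3.6 = 30560 N.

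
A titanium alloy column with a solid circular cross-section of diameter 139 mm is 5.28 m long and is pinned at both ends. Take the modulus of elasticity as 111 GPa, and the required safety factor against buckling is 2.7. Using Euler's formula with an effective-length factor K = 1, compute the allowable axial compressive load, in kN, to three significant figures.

P_allow = 267 kN

I = πd⁴/64 = π×139⁴/64 = 1.832×10^7 mm⁴.
Effective length L_e = KL = 1×5.28 m = 5280 mm.
Euler critical load P_cr = π²EI/L_e² = π²×111000×1.832×10^7/5280² = 720100 N.
P_allow = P_cr/n = 720100/2.7 = 266700 N.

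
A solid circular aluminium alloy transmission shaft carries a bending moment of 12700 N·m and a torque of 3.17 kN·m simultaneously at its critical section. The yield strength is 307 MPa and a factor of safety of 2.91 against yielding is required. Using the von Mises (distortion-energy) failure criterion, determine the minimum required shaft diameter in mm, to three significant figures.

d = 108 mm

σ_allow = σ_y/n = 307/2.91 = 105.5 MPa.
For a solid shaft σ_b = 32M/(πd³) and τ = 16T/(πd³), so the von Mises stress is σ' = (16/πd³)·√(4M²+3T²).
√(4M²+3T²) = √(4×(1.270×10^7)² + 3×(3.170×10^6)²) = 2.599×10^7 N·mm.
d³ = 16×2.599×10^7/(π×105.5) = 1.255×10^6 mm³.
d = 107.9 mm.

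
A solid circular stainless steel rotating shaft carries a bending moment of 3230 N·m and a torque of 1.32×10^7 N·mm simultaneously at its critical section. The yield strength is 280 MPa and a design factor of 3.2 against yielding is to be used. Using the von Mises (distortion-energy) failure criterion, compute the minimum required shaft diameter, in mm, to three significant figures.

σ_allow = σ_y/n = 280/3.2 = 87.50 MPa.
For a solid shaft σ_b = 32M/(πd³) and τ = 16T/(πd³), so the von Mises stress is σ' = (16/πd³)·√(4M²+3T²).
√(4M²+3T²) = √(4×(3.230×10^6)² + 3×(1.320×10^7)²) = 2.376×10^7 N·mm.
d³ = 16×2.376×10^7/(π×87.50) = 1.383×10^6 mm³.
d = 111.4 mm.

d = 111 mm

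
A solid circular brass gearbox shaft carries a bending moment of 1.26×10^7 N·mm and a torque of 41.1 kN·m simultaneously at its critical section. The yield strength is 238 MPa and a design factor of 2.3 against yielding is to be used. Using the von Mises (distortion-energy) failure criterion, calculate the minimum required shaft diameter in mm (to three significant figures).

σ_allow = σ_y/n = 238/2.3 = 103.5 MPa.
For a solid shaft σ_b = 32M/(πd³) and τ = 16T/(πd³), so the von Mises stress is σ' = (16/πd³)·√(4M²+3T²).
√(4M²+3T²) = √(4×(1.260×10^7)² + 3×(4.110×10^7)²) = 7.552×10^7 N·mm.
d³ = 16×7.552×10^7/(π×103.5) = 3.717×10^6 mm³.
d = 154.9 mm.

d = 155 mm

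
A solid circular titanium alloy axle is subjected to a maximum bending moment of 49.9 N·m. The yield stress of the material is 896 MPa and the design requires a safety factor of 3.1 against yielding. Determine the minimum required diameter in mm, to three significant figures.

d = 12.1 mm

σ_allow = 896/3.1 = 289.0 MPa.
For a solid circular section σ = 32M/(πd³), so d³ = 32M/(π σ_allow) = 32×49900/(π×289.0) = 1759 mm³.
d = 12.07 mm.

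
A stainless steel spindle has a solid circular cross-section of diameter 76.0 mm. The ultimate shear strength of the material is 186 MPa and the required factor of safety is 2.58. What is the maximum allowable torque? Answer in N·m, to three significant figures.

T_allow = 6210 N·m

τ_allow = 186/2.58 = 72.09 MPa.
For a solid shaft T_allow = τ_allow·πd³/16; πd³/16 = π×76.0³/16 = 86190 mm³.
T_allow = 72.09×86190 = 6.214×10^6 N·mm = 6214 N·m.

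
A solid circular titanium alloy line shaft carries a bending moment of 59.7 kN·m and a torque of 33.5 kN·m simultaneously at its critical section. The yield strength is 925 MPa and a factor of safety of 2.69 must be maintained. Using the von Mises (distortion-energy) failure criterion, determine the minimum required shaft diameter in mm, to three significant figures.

d = 125 mm

σ_allow = σ_y/n = 925/2.69 = 343.9 MPa.
For a solid shaft σ_b = 32M/(πd³) and τ = 16T/(πd³), so the von Mises stress is σ' = (16/πd³)·√(4M²+3T²).
√(4M²+3T²) = √(4×(5.970×10^7)² + 3×(3.350×10^7)²) = 1.328×10^8 N·mm.
d³ = 16×1.328×10^8/(π×343.9) = 1.966×10^6 mm³.
d = 125.3 mm.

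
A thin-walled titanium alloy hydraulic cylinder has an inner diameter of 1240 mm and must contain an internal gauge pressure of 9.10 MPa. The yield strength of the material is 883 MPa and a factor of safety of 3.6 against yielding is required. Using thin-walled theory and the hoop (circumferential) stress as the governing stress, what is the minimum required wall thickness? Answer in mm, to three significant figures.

t = 23.0 mm

σ_allow = 883/3.6 = 245.3 MPa.
Hoop stress σ_h = pD/(2t), so t = pD/(2σ_allow) = 9.10×1240/(2×245.3) = 23.00 mm.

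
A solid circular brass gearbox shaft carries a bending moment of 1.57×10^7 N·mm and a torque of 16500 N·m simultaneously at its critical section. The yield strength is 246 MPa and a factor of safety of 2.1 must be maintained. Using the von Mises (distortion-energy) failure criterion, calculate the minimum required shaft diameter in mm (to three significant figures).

d = 123 mm

σ_allow = σ_y/n = 246/2.1 = 117.1 MPa.
For a solid shaft σ_b = 32M/(πd³) and τ = 16T/(πd³), so the von Mises stress is σ' = (16/πd³)·√(4M²+3T²).
√(4M²+3T²) = √(4×(1.570×10^7)² + 3×(1.650×10^7)²) = 4.246×10^7 N·mm.
d³ = 16×4.246×10^7/(π×117.1) = 1.846×10^6 mm³.
d = 122.7 mm.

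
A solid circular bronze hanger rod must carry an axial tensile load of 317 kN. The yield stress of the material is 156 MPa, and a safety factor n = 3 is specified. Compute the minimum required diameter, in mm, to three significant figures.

Allowable stress σ_allow = 156/3 = 52.00 MPa.
Required area A = F/σ_allow = 317000/52.00 = 6096 mm².
A = πd²/4 → d = √(4A/π) = 88.10 mm.

d = 88.1 mm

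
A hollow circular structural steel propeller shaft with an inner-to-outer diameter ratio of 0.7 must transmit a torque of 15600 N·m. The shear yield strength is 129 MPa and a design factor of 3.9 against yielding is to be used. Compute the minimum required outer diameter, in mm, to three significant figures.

τ_allow = 129/3.9 = 33.08 MPa.
For a hollow shaft τ = 16T/[πd_o³(1−k⁴)] with k = 0.7, so 1−k⁴ = 0.7599.
d_o³ = 16T/[π τ_allow (1−k⁴)] = 16×1.5600×10^7/(π×33.08×0.7599) = 3.161×10^6 mm³.
d_o = 146.8 mm.

d_o = 147 mm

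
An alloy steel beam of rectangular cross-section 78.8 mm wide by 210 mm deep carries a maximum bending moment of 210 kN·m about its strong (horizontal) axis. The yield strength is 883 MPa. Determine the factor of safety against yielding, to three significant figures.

n = 2.44

Section modulus S = bh²/6 = 78.8×210²/6 = 579200 mm³.
σ = M/S = 2.1000×10^8/579200 = 362.6 MPa.
n = 883/362.6 = 2.435.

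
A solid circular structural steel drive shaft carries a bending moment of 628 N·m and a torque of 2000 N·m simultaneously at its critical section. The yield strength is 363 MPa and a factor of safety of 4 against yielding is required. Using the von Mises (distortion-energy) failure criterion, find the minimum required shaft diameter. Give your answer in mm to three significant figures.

d = 59.1 mm

σ_allow = σ_y/n = 363/4 = 90.75 MPa.
For a solid shaft σ_b = 32M/(πd³) and τ = 16T/(πd³), so the von Mises stress is σ' = (16/πd³)·√(4M²+3T²).
√(4M²+3T²) = √(4×(628000)² + 3×(2.000×10^6)²) = 3.685×10^6 N·mm.
d³ = 16×3.685×10^6/(π×90.75) = 206800 mm³.
d = 59.14 mm.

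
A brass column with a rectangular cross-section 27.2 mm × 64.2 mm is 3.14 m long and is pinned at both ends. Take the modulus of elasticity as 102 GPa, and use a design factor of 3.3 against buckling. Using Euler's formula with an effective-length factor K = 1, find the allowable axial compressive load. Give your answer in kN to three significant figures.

Buckling occurs about the weak axis: I_min = h·b³/12 = 64.2×27.2³/12 = 107700 mm⁴ (b = 27.2 mm is the smaller dimension).
Effective length L_e = KL = 1×3.14 m = 3140 mm.
Euler critical load P_cr = π²EI/L_e² = π²×102000×107700/3140² = 10990 N.
P_allow = P_cr/n = 10990/3.3 = 3331 N.

P_allow = 3.33 kN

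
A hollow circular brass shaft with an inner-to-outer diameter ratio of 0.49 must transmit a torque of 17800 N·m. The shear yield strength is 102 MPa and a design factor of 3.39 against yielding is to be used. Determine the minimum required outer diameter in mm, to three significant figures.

τ_allow = 102/3.39 = 30.09 MPa.
For a hollow shaft τ = 16T/[πd_o³(1−k⁴)] with k = 0.49, so 1−k⁴ = 0.9424.
d_o³ = 16T/[π τ_allow (1−k⁴)] = 16×1.7800×10^7/(π×30.09×0.9424) = 3.197×10^6 mm³.
d_o = 147.3 mm.

d_o = 147 mm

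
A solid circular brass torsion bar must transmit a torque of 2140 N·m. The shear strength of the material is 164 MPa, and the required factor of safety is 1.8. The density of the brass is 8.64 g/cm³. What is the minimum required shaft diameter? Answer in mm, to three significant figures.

d = 49.3 mm

Allowable shear stress τ_allow = 164/1.8 = 91.11 MPa.
For a solid shaft τ = 16T/(πd³), so d³ = 16T/(π τ_allow) = 16×2140000/(π×91.11) = 119600 mm³.
d = (119600)^(1/3) = 49.27 mm.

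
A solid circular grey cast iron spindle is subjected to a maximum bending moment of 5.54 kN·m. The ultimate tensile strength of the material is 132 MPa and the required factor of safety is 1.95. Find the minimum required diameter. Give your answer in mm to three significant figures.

σ_allow = 132/1.95 = 67.69 MPa.
For a solid circular section σ = 32M/(πd³), so d³ = 32M/(π σ_allow) = 32×5540000/(π×67.69) = 833600 mm³.
d = 94.11 mm.

d = 94.1 mm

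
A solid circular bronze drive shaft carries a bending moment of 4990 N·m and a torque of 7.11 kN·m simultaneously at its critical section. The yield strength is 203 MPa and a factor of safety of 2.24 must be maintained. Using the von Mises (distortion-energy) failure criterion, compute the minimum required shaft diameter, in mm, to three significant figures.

σ_allow = σ_y/n = 203/2.24 = 90.62 MPa.
For a solid shaft σ_b = 32M/(πd³) and τ = 16T/(πd³), so the von Mises stress is σ' = (16/πd³)·√(4M²+3T²).
√(4M²+3T²) = √(4×(4.990×10^6)² + 3×(7.110×10^6)²) = 1.585×10^7 N·mm.
d³ = 16×1.585×10^7/(π×90.62) = 890800 mm³.
d = 96.22 mm.

d = 96.2 mm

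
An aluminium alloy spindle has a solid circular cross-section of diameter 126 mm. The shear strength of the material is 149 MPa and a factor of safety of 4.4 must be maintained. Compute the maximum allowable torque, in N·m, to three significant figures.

τ_allow = 149/4.4 = 33.86 MPa.
For a solid shaft T_allow = τ_allow·πd³/16; πd³/16 = π×126³/16 = 392800 mm³.
T_allow = 33.86×392800 = 1.330×10^7 N·mm = 13300 N·m.

T_allow = 13300 N·m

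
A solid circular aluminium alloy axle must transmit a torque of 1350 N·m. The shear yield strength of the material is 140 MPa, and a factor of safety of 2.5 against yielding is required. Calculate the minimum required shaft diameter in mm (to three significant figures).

d = 49.7 mm

Allowable shear stress τ_allow = 140/2.5 = 56.00 MPa.
For a solid shaft τ = 16T/(πd³), so d³ = 16T/(π τ_allow) = 16×1350000/(π×56.00) = 122800 mm³.
d = (122800)^(1/3) = 49.70 mm.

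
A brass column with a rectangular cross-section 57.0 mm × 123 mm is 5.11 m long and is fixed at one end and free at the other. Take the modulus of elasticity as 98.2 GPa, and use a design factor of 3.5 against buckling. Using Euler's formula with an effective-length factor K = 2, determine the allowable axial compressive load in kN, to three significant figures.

P_allow = 5.03 kN

Buckling occurs about the weak axis: I_min = h·b³/12 = 123×57.0³/12 = 1.898×10^6 mm⁴ (b = 57.0 mm is the smaller dimension).
Effective length L_e = KL = 2×5.11 m = 10220 mm.
Euler critical load P_cr = π²EI/L_e² = π²×98200×1.898×10^6/10220² = 17610 N.
P_allow = P_cr/n = 17610/3.5 = 5033 N.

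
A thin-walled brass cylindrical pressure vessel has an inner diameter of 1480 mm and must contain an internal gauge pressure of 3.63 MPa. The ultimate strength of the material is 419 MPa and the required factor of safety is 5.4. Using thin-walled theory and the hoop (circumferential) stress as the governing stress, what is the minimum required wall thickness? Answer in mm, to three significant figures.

σ_allow = 419/5.4 = 77.59 MPa.
Hoop stress σ_h = pD/(2t), so t = pD/(2σ_allow) = 3.63×1480/(2×77.59) = 34.62 mm.

t = 34.6 mm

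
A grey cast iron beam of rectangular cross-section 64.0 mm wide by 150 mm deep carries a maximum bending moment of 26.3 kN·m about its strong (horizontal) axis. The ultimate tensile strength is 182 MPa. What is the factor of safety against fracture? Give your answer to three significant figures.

n = 1.66

Section modulus S = bh²/6 = 64.0×150²/6 = 240000 mm³.
σ = M/S = 2.6300×10^7/240000 = 109.6 MPa.
n = 182/109.6 = 1.661.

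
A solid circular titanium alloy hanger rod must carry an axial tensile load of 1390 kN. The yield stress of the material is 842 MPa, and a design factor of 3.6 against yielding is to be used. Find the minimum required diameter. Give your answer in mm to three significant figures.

Allowable stress σ_allow = 842/3.6 = 233.9 MPa.
Required area A = F/σ_allow = 1390000/233.9 = 5943 mm².
A = πd²/4 → d = √(4A/π) = 86.99 mm.

d = 87.0 mm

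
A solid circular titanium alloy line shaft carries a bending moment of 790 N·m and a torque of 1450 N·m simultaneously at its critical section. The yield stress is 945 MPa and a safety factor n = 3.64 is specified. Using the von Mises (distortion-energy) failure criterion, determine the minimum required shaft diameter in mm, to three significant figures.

σ_allow = σ_y/n = 945/3.64 = 259.6 MPa.
For a solid shaft σ_b = 32M/(πd³) and τ = 16T/(πd³), so the von Mises stress is σ' = (16/πd³)·√(4M²+3T²).
√(4M²+3T²) = √(4×(790000)² + 3×(1.450×10^6)²) = 2.967×10^6 N·mm.
d³ = 16×2.967×10^6/(π×259.6) = 58210 mm³.
d = 38.75 mm.

d = 38.8 mm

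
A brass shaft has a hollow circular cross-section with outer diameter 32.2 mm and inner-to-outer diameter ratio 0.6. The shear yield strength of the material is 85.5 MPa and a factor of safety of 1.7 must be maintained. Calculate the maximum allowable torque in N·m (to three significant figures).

τ_allow = 85.5/1.7 = 50.29 MPa.
For a hollow shaft T_allow = τ_allow·πd_o³(1−k⁴)/16 with 1−k⁴ = 0.8704, so πd_o³(1−k⁴)/16 = 5706 mm³.
T_allow = 50.29×5706 = 287000 N·mm = 287.0 N·m.

T_allow = 287 N·m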